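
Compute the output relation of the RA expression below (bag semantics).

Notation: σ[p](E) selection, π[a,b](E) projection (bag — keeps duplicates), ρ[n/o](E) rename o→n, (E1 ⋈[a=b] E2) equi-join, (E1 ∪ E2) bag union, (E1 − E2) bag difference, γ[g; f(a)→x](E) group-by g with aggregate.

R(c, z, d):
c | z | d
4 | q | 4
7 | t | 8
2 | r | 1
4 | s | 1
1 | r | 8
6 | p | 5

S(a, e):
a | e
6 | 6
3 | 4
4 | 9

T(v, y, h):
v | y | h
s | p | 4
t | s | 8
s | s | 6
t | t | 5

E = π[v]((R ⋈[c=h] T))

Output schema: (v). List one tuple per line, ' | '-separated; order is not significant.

Row counts bottom-up:
  R → 6
  T → 4
  (R ⋈[c=h] T) → 3
  π[v]((R ⋈[c=h] T)) → 3

== RESULT ==
v
s
s
s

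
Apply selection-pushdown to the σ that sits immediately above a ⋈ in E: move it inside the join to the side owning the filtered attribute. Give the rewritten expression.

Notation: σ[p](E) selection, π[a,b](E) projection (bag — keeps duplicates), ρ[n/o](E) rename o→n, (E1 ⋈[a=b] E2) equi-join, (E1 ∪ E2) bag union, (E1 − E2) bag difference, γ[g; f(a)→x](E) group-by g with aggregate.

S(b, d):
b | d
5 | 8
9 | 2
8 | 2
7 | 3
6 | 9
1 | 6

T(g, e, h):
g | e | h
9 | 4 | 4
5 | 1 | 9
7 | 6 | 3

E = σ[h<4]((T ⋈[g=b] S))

σ filters on h, owned by the left side.
E' = (σ[h<4](T) ⋈[g=b] S)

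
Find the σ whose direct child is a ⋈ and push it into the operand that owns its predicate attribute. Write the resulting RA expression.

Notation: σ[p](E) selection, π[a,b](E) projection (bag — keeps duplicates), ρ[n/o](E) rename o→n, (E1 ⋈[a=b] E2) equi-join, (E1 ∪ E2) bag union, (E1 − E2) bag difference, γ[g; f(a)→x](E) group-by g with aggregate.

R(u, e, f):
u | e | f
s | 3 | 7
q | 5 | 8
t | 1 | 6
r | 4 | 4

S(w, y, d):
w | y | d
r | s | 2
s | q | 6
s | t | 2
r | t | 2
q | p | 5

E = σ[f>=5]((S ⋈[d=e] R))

σ filters on f, owned by the right side.
E' = (S ⋈[d=e] σ[f>=5](R))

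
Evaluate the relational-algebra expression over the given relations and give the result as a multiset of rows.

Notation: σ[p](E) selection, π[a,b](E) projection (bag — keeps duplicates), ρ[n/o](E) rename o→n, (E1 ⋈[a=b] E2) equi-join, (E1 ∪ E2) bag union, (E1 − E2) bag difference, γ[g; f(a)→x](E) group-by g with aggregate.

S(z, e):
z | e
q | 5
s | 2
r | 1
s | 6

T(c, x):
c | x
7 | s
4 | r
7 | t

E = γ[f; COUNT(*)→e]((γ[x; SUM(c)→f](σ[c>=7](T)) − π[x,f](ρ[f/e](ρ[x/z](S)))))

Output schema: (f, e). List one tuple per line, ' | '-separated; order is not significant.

Per-node cardinality:
  T → 3
  σ[c>=7](T) → 2
  γ[x; SUM(c)→f](σ[c>=7](T)) → 2
  S → 4
  ρ[x/z](S) → 4
  ρ[f/e](ρ[x/z](S)) → 4
  π[x,f](ρ[f/e](ρ[x/z](S))) → 4
  (γ[x; SUM(c)→f](σ[c>=7](T)) − π[x,f](ρ[f/e](ρ[x/z](S)))) → 2
  γ[f; COUNT(*)→e]((γ[x; SUM(c)→f](σ[c>=7](T)) − π[x,f](ρ[f/e](ρ[x/z](S))))) → 1

== RESULT ==
f | e
7 | 2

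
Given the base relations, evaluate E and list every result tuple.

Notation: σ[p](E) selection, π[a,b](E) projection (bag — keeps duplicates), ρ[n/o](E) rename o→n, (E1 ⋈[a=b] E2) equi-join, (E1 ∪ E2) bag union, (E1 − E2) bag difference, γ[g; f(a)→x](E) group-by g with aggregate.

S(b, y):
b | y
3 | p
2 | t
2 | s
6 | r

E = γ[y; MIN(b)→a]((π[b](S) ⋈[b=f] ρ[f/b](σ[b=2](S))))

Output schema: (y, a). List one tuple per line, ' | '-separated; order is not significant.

Per-node cardinality:
  S → 4
  π[b](S) → 4
  S → 4
  σ[b=2](S) → 2
  ρ[f/b](σ[b=2](S)) → 2
  (π[b](S) ⋈[b=f] ρ[f/b](σ[b=2](S))) → 4
  γ[y; MIN(b)→a]((π[b](S) ⋈[b=f] ρ[f/b](σ[b=2](S)))) → 2

== RESULT ==
y | a
s | 2
t | 2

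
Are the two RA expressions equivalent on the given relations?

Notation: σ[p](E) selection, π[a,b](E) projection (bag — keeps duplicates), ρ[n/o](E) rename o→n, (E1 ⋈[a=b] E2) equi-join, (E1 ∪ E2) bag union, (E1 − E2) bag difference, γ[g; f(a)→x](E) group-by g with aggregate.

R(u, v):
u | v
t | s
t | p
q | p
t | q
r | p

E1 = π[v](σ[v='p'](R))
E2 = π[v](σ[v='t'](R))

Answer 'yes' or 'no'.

E1 per-node cardinality:
  R → 5
  σ[v='p'](R) → 3
  π[v](σ[v='p'](R)) → 3
E2 per-node cardinality:
  R → 5
  σ[v='t'](R) → 0
  π[v](σ[v='t'](R)) → 0

E1 result:
v
p
p
p
E2 result:
v
(0 rows)
Witness: ('p',) appears 3× in E1 but 0× in E2.

no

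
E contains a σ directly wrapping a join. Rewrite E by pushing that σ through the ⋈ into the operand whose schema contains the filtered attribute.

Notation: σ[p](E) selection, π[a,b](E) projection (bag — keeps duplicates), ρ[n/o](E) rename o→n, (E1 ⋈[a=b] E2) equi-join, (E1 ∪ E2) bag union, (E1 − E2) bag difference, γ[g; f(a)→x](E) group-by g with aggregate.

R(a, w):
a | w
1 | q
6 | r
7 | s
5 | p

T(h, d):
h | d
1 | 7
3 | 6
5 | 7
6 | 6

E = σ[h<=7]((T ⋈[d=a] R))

σ filters on h, owned by the left side.
E' = (σ[h<=7](T) ⋈[d=a] R)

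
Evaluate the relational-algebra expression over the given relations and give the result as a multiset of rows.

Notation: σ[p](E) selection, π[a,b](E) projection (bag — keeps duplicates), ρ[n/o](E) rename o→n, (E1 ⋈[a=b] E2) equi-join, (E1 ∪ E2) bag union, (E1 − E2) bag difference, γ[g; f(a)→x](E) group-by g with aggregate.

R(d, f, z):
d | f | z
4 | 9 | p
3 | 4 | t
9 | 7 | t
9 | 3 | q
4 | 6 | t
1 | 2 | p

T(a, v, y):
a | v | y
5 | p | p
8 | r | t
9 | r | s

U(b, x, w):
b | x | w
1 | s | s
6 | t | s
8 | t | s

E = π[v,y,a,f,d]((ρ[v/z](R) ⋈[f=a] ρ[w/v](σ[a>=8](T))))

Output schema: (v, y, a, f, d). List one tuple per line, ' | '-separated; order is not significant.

Per-node cardinality:
  R → 6
  ρ[v/z](R) → 6
  T → 3
  σ[a>=8](T) → 2
  ρ[w/v](σ[a>=8](T)) → 2
  (ρ[v/z](R) ⋈[f=a] ρ[w/v](σ[a>=8](T))) → 1
  π[v,y,a,f,d]((ρ[v/z](R) ⋈[f=a] ρ[w/v](σ[a>=8](T)))) → 1

== RESULT ==
v | y | a | f | d
p | s | 9 | 9 | 4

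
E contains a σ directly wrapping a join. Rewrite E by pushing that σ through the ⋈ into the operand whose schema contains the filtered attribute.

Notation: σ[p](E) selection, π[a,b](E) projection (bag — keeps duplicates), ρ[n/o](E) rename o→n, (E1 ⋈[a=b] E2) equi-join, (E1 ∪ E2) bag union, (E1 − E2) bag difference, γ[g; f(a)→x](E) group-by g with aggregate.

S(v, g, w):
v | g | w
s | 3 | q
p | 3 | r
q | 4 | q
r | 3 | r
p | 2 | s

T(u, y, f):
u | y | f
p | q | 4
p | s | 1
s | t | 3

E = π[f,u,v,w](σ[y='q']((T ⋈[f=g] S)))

σ filters on y, owned by the left side.
E' = π[f,u,v,w]((σ[y='q'](T) ⋈[f=g] S))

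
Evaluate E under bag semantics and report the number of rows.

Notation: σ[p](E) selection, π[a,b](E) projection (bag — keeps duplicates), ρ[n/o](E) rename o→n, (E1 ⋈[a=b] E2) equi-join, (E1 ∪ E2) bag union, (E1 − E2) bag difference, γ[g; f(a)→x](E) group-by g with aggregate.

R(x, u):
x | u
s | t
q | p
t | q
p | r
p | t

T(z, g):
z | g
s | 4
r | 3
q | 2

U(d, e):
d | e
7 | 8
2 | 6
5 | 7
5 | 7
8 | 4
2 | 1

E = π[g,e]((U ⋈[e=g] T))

Row counts bottom-up:
  U → 6
  T → 3
  (U ⋈[e=g] T) → 1
  π[g,e]((U ⋈[e=g] T)) → 1

|E| = 1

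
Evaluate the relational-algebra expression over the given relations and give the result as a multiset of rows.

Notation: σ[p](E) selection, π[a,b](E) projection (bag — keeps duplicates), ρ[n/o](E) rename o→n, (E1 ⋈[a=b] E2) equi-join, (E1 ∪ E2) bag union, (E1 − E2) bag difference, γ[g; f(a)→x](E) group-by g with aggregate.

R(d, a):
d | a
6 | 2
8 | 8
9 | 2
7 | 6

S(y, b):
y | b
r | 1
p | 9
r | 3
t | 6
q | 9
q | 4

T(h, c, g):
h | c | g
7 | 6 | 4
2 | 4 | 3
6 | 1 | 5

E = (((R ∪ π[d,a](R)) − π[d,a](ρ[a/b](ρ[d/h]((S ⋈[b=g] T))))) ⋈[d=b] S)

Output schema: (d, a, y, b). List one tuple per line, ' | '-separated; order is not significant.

Subexpression sizes:
  R → 4
  R → 4
  π[d,a](R) → 4
  (R ∪ π[d,a](R)) → 8
  S → 6
  T → 3
  (S ⋈[b=g] T) → 2
  ρ[d/h]((S ⋈[b=g] T)) → 2
  ρ[a/b](ρ[d/h]((S ⋈[b=g] T))) → 2
  π[d,a](ρ[a/b](ρ[d/h]((S ⋈[b=g] T)))) → 2
  ((R ∪ π[d,a](R)) − π[d,a](ρ[a/b](ρ[d/h]((S ⋈[b=g] T))))) → 8
  S → 6
  (((R ∪ π[d,a](R)) − π[d,a](ρ[a/b](ρ[d/h]((S ⋈[b=g] T))))) ⋈[d=b] S) → 6

== RESULT ==
d | a | y | b
6 | 2 | t | 6
6 | 2 | t | 6
9 | 2 | p | 9
9 | 2 | p | 9
9 | 2 | q | 9
9 | 2 | q | 9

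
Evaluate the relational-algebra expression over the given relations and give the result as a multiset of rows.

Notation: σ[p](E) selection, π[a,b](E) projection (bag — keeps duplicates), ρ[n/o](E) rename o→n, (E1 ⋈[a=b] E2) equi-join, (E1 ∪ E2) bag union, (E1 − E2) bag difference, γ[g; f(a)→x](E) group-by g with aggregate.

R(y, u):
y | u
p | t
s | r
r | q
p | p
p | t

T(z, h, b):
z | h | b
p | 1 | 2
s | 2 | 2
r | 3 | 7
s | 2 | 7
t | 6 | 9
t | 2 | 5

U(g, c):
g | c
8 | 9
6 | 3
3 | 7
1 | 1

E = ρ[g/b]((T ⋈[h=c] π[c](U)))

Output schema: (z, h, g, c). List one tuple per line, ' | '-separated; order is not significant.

Stepwise |·|:
  T → 6
  U → 4
  π[c](U) → 4
  (T ⋈[h=c] π[c](U)) → 2
  ρ[g/b]((T ⋈[h=c] π[c](U))) → 2

== RESULT ==
z | h | g | c
p | 1 | 2 | 1
r | 3 | 7 | 3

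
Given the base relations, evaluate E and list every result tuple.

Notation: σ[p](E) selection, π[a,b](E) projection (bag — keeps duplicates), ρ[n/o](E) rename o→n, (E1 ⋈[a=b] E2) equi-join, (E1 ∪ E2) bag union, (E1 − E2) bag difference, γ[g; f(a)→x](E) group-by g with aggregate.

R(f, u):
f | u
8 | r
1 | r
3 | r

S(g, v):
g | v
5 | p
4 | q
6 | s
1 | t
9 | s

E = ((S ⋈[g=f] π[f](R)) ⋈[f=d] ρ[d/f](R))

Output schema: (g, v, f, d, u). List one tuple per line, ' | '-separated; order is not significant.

Subexpression sizes:
  S → 5
  R → 3
  π[f](R) → 3
  (S ⋈[g=f] π[f](R)) → 1
  R → 3
  ρ[d/f](R) → 3
  ((S ⋈[g=f] π[f](R)) ⋈[f=d] ρ[d/f](R)) → 1

== RESULT ==
g | v | f | d | u
1 | t | 1 | 1 | r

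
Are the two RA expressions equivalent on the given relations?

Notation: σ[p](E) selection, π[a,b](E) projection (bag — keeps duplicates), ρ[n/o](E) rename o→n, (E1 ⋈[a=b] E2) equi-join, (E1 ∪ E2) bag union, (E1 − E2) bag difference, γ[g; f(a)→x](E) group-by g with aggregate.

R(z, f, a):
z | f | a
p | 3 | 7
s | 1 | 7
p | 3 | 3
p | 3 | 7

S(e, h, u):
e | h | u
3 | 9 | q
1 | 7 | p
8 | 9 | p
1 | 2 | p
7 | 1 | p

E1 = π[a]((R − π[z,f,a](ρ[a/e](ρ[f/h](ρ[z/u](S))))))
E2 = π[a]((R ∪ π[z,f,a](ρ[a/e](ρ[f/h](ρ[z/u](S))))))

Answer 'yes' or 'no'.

E1 row counts bottom-up:
  R → 4
  S → 5
  ρ[z/u](S) → 5
  ρ[f/h](ρ[z/u](S)) → 5
  ρ[a/e](ρ[f/h](ρ[z/u](S))) → 5
  π[z,f,a](ρ[a/e](ρ[f/h](ρ[z/u](S)))) → 5
  (R − π[z,f,a](ρ[a/e](ρ[f/h](ρ[z/u](S))))) → 4
  π[a]((R − π[z,f,a](ρ[a/e](ρ[f/h](ρ[z/u](S)))))) → 4
E2 row counts bottom-up:
  R → 4
  S → 5
  ρ[z/u](S) → 5
  ρ[f/h](ρ[z/u](S)) → 5
  ρ[a/e](ρ[f/h](ρ[z/u](S))) → 5
  π[z,f,a](ρ[a/e](ρ[f/h](ρ[z/u](S)))) → 5
  (R ∪ π[z,f,a](ρ[a/e](ρ[f/h](ρ[z/u](S))))) → 9
  π[a]((R ∪ π[z,f,a](ρ[a/e](ρ[f/h](ρ[z/u](S)))))) → 9

E1 result:
a
3
7
7
7
E2 result:
a
1
1
3
3
7
7
7
7
8
Witness: (1,) appears 0× in E1 but 2× in E2.

no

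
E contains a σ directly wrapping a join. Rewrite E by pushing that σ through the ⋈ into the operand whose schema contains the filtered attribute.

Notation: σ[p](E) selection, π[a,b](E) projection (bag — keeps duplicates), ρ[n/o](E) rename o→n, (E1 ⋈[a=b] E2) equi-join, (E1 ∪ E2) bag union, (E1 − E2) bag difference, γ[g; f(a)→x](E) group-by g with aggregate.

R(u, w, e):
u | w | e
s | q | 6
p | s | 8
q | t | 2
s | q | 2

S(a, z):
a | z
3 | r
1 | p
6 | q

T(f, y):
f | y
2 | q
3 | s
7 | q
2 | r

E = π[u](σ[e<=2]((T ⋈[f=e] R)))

σ filters on e, owned by the right side.
E' = π[u]((T ⋈[f=e] σ[e<=2](R)))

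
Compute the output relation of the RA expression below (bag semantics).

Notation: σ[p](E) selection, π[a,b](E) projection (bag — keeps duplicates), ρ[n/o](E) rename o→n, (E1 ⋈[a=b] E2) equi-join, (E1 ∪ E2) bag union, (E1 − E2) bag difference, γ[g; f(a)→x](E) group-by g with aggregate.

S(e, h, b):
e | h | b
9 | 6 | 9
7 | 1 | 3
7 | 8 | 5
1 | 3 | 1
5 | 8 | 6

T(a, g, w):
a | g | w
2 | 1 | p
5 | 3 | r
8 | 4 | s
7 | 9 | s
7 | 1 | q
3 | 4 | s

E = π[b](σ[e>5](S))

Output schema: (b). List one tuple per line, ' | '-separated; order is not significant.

Stepwise |·|:
  S → 5
  σ[e>5](S) → 3
  π[b](σ[e>5](S)) → 3

== RESULT ==
b
3
5
9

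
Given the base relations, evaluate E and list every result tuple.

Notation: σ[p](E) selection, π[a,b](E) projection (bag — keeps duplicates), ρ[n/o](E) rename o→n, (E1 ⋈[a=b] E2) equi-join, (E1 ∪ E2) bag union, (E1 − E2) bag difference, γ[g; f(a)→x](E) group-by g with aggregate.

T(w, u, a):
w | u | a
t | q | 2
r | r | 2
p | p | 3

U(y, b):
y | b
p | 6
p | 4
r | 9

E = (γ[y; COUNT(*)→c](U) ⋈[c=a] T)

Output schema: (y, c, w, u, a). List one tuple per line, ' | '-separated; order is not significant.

Subexpression sizes:
  U → 3
  γ[y; COUNT(*)→c](U) → 2
  T → 3
  (γ[y; COUNT(*)→c](U) ⋈[c=a] T) → 2

== RESULT ==
y | c | w | u | a
p | 2 | r | r | 2
p | 2 | t | q | 2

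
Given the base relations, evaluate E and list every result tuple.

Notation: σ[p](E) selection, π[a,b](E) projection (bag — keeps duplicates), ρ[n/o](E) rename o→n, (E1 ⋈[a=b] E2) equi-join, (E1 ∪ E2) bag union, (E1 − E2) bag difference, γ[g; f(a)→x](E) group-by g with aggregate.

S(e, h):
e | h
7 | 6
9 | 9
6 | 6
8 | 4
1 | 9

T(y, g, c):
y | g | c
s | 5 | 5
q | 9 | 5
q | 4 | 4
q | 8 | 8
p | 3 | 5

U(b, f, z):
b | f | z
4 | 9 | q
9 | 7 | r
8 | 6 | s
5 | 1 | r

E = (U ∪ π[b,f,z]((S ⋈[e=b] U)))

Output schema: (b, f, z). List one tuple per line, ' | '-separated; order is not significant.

Subexpression sizes:
  U → 4
  S → 5
  U → 4
  (S ⋈[e=b] U) → 2
  π[b,f,z]((S ⋈[e=b] U)) → 2
  (U ∪ π[b,f,z]((S ⋈[e=b] U))) → 6

== RESULT ==
b | f | z
4 | 9 | q
5 | 1 | r
8 | 6 | s
8 | 6 | s
9 | 7 | r
9 | 7 | r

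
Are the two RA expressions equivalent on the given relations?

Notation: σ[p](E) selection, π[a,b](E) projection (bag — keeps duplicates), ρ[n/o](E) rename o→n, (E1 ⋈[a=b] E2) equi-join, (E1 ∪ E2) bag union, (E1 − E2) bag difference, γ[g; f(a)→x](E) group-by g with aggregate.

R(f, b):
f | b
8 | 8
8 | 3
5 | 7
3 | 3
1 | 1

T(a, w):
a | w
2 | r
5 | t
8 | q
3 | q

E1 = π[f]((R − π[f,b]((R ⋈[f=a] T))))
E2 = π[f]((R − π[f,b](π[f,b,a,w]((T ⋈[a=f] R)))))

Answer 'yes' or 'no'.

E1 subexpression sizes:
  R → 5
  R → 5
  T → 4
  (R ⋈[f=a] T) → 4
  π[f,b]((R ⋈[f=a] T)) → 4
  (R − π[f,b]((R ⋈[f=a] T))) → 1
  π[f]((R − π[f,b]((R ⋈[f=a] T)))) → 1
E2 subexpression sizes:
  R → 5
  T → 4
  R → 5
  (T ⋈[a=f] R) → 4
  π[f,b,a,w]((T ⋈[a=f] R)) → 4
  π[f,b](π[f,b,a,w]((T ⋈[a=f] R))) → 4
  (R − π[f,b](π[f,b,a,w]((T ⋈[a=f] R)))) → 1
  π[f]((R − π[f,b](π[f,b,a,w]((T ⋈[a=f] R))))) → 1

E1 and E2 produce the same multiset:
f
1

yes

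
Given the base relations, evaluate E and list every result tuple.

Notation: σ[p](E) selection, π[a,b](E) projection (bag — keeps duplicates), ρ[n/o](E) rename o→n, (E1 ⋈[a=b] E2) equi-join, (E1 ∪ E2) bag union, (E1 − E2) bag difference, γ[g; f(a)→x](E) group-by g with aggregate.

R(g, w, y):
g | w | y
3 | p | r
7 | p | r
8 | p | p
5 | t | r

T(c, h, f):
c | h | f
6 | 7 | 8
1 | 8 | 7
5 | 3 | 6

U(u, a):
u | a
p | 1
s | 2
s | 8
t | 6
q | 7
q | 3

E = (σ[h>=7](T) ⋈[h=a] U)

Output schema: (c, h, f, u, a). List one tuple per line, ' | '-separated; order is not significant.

Row counts bottom-up:
  T → 3
  σ[h>=7](T) → 2
  U → 6
  (σ[h>=7](T) ⋈[h=a] U) → 2

== RESULT ==
c | h | f | u | a
1 | 8 | 7 | s | 8
6 | 7 | 8 | q | 7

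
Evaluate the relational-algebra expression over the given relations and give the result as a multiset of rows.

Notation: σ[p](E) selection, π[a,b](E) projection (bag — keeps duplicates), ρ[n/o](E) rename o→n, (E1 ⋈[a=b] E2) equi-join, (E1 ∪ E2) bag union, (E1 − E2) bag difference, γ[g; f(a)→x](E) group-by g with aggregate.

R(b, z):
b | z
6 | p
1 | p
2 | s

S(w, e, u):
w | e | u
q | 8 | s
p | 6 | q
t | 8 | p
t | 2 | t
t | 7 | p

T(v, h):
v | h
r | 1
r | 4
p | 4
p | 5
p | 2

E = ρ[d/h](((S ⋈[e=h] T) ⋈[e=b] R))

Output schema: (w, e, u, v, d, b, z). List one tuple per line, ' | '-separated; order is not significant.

Row counts bottom-up:
  S → 5
  T → 5
  (S ⋈[e=h] T) → 1
  R → 3
  ((S ⋈[e=h] T) ⋈[e=b] R) → 1
  ρ[d/h](((S ⋈[e=h] T) ⋈[e=b] R)) → 1

== RESULT ==
w | e | u | v | d | b | z
t | 2 | t | p | 2 | 2 | s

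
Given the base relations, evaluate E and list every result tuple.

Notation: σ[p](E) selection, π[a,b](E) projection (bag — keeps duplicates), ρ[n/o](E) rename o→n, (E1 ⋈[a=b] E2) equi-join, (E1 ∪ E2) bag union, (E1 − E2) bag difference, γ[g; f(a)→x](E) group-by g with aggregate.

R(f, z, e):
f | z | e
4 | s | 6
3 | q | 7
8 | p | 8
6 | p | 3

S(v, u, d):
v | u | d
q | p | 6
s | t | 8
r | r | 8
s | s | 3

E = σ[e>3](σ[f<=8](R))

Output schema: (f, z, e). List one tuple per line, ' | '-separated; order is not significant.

Stepwise |·|:
  R → 4
  σ[f<=8](R) → 4
  σ[e>3](σ[f<=8](R)) → 3

== RESULT ==
f | z | e
3 | q | 7
4 | s | 6
8 | p | 8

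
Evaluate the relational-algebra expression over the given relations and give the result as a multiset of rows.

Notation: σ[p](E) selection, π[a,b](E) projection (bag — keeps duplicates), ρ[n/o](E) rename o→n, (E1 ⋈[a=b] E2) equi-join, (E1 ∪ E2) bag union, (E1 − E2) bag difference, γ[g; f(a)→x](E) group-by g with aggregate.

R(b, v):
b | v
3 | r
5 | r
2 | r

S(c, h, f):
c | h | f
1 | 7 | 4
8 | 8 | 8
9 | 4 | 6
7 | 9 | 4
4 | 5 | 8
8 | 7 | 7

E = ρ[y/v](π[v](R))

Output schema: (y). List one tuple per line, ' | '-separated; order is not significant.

Stepwise |·|:
  R → 3
  π[v](R) → 3
  ρ[y/v](π[v](R)) → 3

== RESULT ==
y
r
r
r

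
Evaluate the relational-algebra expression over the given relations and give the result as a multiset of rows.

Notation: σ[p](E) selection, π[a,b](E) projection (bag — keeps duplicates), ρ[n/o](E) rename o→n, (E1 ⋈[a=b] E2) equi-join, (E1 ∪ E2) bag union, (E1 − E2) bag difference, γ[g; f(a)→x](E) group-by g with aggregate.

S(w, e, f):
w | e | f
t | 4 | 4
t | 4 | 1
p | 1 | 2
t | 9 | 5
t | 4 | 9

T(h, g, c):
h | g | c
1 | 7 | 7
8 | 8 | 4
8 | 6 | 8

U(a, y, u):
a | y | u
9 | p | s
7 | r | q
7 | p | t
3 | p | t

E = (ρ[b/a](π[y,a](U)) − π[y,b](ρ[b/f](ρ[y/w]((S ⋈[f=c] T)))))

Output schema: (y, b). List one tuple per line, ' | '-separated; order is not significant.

Row counts bottom-up:
  U → 4
  π[y,a](U) → 4
  ρ[b/a](π[y,a](U)) → 4
  S → 5
  T → 3
  (S ⋈[f=c] T) → 1
  ρ[y/w]((S ⋈[f=c] T)) → 1
  ρ[b/f](ρ[y/w]((S ⋈[f=c] T))) → 1
  π[y,b](ρ[b/f](ρ[y/w]((S ⋈[f=c] T)))) → 1
  (ρ[b/a](π[y,a](U)) − π[y,b](ρ[b/f](ρ[y/w]((S ⋈[f=c] T))))) → 4

== RESULT ==
y | b
p | 3
p | 7
p | 9
r | 7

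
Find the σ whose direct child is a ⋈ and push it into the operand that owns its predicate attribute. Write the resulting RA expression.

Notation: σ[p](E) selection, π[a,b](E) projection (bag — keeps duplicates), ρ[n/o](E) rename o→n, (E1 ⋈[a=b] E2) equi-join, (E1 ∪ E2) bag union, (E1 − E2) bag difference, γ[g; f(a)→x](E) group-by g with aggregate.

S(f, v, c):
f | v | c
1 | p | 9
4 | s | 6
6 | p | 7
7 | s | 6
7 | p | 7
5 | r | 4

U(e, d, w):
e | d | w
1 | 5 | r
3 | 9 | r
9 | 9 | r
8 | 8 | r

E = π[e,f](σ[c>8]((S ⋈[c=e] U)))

σ filters on c, owned by the left side.
E' = π[e,f]((σ[c>8](S) ⋈[c=e] U))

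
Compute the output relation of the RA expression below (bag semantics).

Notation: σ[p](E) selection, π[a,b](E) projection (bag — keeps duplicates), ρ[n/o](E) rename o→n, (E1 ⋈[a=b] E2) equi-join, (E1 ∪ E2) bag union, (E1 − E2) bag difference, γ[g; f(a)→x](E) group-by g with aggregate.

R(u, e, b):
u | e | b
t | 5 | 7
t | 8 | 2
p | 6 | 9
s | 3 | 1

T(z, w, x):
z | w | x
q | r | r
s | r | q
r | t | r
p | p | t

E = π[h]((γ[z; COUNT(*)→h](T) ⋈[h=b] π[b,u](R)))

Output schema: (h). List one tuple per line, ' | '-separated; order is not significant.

Subexpression sizes:
  T → 4
  γ[z; COUNT(*)→h](T) → 4
  R → 4
  π[b,u](R) → 4
  (γ[z; COUNT(*)→h](T) ⋈[h=b] π[b,u](R)) → 4
  π[h]((γ[z; COUNT(*)→h](T) ⋈[h=b] π[b,u](R))) → 4

== RESULT ==
h
1
1
1
1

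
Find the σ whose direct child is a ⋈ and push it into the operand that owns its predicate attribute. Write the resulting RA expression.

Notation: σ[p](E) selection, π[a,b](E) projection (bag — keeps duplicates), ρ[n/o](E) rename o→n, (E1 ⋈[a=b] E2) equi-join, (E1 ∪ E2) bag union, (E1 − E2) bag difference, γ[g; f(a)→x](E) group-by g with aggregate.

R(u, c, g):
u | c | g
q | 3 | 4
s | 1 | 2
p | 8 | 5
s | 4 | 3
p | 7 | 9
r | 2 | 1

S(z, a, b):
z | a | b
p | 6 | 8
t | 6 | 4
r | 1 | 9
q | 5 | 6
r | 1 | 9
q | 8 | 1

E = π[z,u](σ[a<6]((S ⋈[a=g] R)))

σ filters on a, owned by the left side.
E' = π[z,u]((σ[a<6](S) ⋈[a=g] R))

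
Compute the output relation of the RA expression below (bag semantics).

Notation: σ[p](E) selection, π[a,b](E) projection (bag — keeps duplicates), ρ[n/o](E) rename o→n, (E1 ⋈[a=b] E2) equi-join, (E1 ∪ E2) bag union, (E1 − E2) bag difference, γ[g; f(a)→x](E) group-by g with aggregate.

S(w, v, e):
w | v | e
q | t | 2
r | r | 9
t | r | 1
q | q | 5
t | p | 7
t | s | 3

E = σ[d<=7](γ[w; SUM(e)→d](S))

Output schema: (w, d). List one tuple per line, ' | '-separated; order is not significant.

Per-node cardinality:
  S → 6
  γ[w; SUM(e)→d](S) → 3
  σ[d<=7](γ[w; SUM(e)→d](S)) → 1

== RESULT ==
w | d
q | 7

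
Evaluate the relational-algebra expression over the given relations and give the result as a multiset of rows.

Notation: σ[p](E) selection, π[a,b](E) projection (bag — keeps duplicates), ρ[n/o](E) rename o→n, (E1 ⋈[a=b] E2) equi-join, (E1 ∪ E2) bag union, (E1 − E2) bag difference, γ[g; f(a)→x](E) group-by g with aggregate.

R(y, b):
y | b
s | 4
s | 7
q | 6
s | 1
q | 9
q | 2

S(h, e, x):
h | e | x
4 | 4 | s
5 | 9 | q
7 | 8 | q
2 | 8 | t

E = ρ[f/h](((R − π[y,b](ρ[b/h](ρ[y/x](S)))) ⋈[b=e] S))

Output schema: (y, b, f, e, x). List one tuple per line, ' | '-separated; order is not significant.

Stepwise |·|:
  R → 6
  S → 4
  ρ[y/x](S) → 4
  ρ[b/h](ρ[y/x](S)) → 4
  π[y,b](ρ[b/h](ρ[y/x](S))) → 4
  (R − π[y,b](ρ[b/h](ρ[y/x](S)))) → 5
  S → 4
  ((R − π[y,b](ρ[b/h](ρ[y/x](S)))) ⋈[b=e] S) → 1
  ρ[f/h](((R − π[y,b](ρ[b/h](ρ[y/x](S)))) ⋈[b=e] S)) → 1

== RESULT ==
y | b | f | e | x
q | 9 | 5 | 9 | q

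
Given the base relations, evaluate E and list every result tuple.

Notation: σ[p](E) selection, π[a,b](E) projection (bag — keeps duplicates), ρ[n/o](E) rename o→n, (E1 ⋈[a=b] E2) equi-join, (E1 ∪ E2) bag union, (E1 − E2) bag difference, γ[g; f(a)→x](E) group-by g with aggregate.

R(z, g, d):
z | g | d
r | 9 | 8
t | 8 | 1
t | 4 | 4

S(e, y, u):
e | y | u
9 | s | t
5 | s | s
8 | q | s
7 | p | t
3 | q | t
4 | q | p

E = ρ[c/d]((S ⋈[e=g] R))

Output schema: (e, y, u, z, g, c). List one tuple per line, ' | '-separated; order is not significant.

Subexpression sizes:
  S → 6
  R → 3
  (S ⋈[e=g] R) → 3
  ρ[c/d]((S ⋈[e=g] R)) → 3

== RESULT ==
e | y | u | z | g | c
4 | q | p | t | 4 | 4
8 | q | s | t | 8 | 1
9 | s | t | r | 9 | 8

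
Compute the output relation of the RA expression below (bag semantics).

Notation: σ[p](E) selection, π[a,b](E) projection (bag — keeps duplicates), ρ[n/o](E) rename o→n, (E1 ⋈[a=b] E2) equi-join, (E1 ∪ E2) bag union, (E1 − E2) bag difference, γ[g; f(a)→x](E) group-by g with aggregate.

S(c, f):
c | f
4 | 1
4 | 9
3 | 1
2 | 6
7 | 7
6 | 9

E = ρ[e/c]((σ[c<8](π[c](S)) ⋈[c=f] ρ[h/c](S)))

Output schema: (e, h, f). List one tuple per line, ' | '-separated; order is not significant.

Subexpression sizes:
  S → 6
  π[c](S) → 6
  σ[c<8](π[c](S)) → 6
  S → 6
  ρ[h/c](S) → 6
  (σ[c<8](π[c](S)) ⋈[c=f] ρ[h/c](S)) → 2
  ρ[e/c]((σ[c<8](π[c](S)) ⋈[c=f] ρ[h/c](S))) → 2

== RESULT ==
e | h | f
6 | 2 | 6
7 | 7 | 7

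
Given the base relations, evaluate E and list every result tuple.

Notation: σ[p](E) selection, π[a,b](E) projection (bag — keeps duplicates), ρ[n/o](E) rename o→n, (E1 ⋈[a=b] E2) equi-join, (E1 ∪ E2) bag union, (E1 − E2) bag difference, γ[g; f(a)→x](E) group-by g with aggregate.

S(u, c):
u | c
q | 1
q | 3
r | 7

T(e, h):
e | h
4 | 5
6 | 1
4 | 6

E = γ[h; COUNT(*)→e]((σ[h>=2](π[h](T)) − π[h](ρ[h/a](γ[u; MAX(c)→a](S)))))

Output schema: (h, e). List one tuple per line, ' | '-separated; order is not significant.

Row counts bottom-up:
  T → 3
  π[h](T) → 3
  σ[h>=2](π[h](T)) → 2
  S → 3
  γ[u; MAX(c)→a](S) → 2
  ρ[h/a](γ[u; MAX(c)→a](S)) → 2
  π[h](ρ[h/a](γ[u; MAX(c)→a](S))) → 2
  (σ[h>=2](π[h](T)) − π[h](ρ[h/a](γ[u; MAX(c)→a](S)))) → 2
  γ[h; COUNT(*)→e]((σ[h>=2](π[h](T)) − π[h](ρ[h/a](γ[u; MAX(c)→a](S))))) → 2

== RESULT ==
h | e
5 | 1
6 | 1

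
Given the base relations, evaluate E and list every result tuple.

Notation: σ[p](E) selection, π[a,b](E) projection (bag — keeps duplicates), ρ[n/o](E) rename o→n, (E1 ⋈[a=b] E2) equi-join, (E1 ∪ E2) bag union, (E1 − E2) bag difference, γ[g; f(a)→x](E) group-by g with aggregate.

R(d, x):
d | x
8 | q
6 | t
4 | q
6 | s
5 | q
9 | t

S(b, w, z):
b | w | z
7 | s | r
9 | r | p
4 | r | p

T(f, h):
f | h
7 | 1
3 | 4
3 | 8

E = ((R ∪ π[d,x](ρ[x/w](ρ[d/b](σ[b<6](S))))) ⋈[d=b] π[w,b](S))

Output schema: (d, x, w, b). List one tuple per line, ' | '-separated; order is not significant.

Stepwise |·|:
  R → 6
  S → 3
  σ[b<6](S) → 1
  ρ[d/b](σ[b<6](S)) → 1
  ρ[x/w](ρ[d/b](σ[b<6](S))) → 1
  π[d,x](ρ[x/w](ρ[d/b](σ[b<6](S)))) → 1
  (R ∪ π[d,x](ρ[x/w](ρ[d/b](σ[b<6](S))))) → 7
  S → 3
  π[w,b](S) → 3
  ((R ∪ π[d,x](ρ[x/w](ρ[d/b](σ[b<6](S))))) ⋈[d=b] π[w,b](S)) → 3

== RESULT ==
d | x | w | b
4 | q | r | 4
4 | r | r | 4
9 | t | r | 9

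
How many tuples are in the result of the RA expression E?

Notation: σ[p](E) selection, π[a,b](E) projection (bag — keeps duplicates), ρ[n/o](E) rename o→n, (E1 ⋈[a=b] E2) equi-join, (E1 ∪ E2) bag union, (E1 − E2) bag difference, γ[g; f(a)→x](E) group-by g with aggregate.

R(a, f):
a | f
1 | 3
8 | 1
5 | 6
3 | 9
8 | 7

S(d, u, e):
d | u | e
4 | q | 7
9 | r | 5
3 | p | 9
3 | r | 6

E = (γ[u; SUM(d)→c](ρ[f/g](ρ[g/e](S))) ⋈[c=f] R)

Subexpression sizes:
  S → 4
  ρ[g/e](S) → 4
  ρ[f/g](ρ[g/e](S)) → 4
  γ[u; SUM(d)→c](ρ[f/g](ρ[g/e](S))) → 3
  R → 5
  (γ[u; SUM(d)→c](ρ[f/g](ρ[g/e](S))) ⋈[c=f] R) → 1

|E| = 1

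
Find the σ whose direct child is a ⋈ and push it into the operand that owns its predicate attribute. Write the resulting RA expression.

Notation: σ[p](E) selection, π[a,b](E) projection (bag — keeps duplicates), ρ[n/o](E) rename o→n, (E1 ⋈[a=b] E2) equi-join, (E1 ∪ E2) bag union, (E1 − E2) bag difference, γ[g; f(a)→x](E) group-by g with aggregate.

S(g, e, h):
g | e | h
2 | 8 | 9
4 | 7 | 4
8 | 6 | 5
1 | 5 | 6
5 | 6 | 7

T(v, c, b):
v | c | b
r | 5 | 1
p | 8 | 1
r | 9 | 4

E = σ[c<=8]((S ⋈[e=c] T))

σ filters on c, owned by the right side.
E' = (S ⋈[e=c] σ[c<=8](T))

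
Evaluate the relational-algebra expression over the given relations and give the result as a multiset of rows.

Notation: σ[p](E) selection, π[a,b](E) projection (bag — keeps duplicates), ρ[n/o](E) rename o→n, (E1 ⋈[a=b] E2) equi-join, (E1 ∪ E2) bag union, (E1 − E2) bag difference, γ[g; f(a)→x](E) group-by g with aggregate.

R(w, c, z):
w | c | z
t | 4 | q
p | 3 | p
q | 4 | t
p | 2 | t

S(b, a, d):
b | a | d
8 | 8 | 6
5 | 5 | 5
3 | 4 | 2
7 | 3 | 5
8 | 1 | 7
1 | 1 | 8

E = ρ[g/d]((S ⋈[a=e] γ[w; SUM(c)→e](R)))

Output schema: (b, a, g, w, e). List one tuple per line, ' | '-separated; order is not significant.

Stepwise |·|:
  S → 6
  R → 4
  γ[w; SUM(c)→e](R) → 3
  (S ⋈[a=e] γ[w; SUM(c)→e](R)) → 3
  ρ[g/d]((S ⋈[a=e] γ[w; SUM(c)→e](R))) → 3

== RESULT ==
b | a | g | w | e
3 | 4 | 2 | q | 4
3 | 4 | 2 | t | 4
5 | 5 | 5 | p | 5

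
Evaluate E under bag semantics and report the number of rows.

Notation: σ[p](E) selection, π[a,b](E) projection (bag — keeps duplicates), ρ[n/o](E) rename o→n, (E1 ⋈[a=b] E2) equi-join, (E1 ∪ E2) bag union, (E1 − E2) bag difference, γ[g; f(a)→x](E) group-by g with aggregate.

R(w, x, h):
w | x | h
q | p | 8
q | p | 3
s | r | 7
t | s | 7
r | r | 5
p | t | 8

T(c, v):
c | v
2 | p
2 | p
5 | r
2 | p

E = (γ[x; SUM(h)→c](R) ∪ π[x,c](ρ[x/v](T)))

Subexpression sizes:
  R → 6
  γ[x; SUM(h)→c](R) → 4
  T → 4
  ρ[x/v](T) → 4
  π[x,c](ρ[x/v](T)) → 4
  (γ[x; SUM(h)→c](R) ∪ π[x,c](ρ[x/v](T))) → 8

|E| = 8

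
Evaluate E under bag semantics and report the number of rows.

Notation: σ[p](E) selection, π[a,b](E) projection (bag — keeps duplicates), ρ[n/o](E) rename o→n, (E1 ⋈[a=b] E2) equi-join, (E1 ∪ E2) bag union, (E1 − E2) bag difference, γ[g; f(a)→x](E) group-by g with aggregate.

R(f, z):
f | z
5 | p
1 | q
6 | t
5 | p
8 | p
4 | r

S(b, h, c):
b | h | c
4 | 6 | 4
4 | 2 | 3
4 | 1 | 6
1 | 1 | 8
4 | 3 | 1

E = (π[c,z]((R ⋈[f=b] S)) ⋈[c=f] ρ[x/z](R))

Subexpression sizes:
  R → 6
  S → 5
  (R ⋈[f=b] S) → 5
  π[c,z]((R ⋈[f=b] S)) → 5
  R → 6
  ρ[x/z](R) → 6
  (π[c,z]((R ⋈[f=b] S)) ⋈[c=f] ρ[x/z](R)) → 4

|E| = 4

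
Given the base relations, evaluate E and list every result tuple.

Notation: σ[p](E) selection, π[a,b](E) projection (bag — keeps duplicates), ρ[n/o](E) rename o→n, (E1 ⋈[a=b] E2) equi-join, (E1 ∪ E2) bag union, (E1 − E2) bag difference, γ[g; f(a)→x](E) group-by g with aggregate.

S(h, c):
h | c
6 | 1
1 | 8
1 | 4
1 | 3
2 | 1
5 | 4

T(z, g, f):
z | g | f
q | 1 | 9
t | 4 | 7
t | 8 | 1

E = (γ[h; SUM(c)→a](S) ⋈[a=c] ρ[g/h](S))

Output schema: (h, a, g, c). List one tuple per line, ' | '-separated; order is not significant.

Row counts bottom-up:
  S → 6
  γ[h; SUM(c)→a](S) → 4
  S → 6
  ρ[g/h](S) → 6
  (γ[h; SUM(c)→a](S) ⋈[a=c] ρ[g/h](S)) → 6

== RESULT ==
h | a | g | c
2 | 1 | 2 | 1
2 | 1 | 6 | 1
5 | 4 | 1 | 4
5 | 4 | 5 | 4
6 | 1 | 2 | 1
6 | 1 | 6 | 1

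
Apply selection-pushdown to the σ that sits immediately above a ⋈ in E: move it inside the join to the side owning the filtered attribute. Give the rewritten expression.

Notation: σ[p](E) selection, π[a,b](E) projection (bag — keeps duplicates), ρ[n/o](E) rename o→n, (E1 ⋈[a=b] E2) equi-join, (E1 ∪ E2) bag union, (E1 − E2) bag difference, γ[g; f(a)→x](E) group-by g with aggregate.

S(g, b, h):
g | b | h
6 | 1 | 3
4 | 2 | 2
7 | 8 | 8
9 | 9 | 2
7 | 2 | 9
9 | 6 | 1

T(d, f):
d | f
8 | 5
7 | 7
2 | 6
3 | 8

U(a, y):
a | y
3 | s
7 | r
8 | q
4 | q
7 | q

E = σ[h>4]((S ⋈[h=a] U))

σ filters on h, owned by the left side.
E' = (σ[h>4](S) ⋈[h=a] U)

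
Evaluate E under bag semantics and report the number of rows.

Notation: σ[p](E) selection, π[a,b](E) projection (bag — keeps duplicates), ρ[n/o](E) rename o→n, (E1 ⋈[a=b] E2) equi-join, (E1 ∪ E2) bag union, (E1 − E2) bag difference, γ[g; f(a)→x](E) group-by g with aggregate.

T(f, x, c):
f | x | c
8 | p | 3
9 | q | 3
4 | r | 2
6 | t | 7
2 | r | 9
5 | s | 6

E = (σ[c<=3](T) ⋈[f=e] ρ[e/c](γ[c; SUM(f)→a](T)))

Subexpression sizes:
  T → 6
  σ[c<=3](T) → 3
  T → 6
  γ[c; SUM(f)→a](T) → 5
  ρ[e/c](γ[c; SUM(f)→a](T)) → 5
  (σ[c<=3](T) ⋈[f=e] ρ[e/c](γ[c; SUM(f)→a](T))) → 1

|E| = 1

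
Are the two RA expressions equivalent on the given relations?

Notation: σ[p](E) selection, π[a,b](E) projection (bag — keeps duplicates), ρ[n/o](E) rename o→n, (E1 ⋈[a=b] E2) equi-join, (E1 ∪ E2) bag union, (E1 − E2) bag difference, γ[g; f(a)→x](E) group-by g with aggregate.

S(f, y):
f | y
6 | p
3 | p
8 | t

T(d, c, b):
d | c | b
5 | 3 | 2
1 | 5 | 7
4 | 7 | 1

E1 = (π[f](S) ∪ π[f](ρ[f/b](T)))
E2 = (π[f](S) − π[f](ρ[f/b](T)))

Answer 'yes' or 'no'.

E1 per-node cardinality:
  S → 3
  π[f](S) → 3
  T → 3
  ρ[f/b](T) → 3
  π[f](ρ[f/b](T)) → 3
  (π[f](S) ∪ π[f](ρ[f/b](T))) → 6
E2 per-node cardinality:
  S → 3
  π[f](S) → 3
  T → 3
  ρ[f/b](T) → 3
  π[f](ρ[f/b](T)) → 3
  (π[f](S) − π[f](ρ[f/b](T))) → 3

E1 result:
f
1
2
3
6
7
8
E2 result:
f
3
6
8
Witness: (2,) appears 1× in E1 but 0× in E2.

no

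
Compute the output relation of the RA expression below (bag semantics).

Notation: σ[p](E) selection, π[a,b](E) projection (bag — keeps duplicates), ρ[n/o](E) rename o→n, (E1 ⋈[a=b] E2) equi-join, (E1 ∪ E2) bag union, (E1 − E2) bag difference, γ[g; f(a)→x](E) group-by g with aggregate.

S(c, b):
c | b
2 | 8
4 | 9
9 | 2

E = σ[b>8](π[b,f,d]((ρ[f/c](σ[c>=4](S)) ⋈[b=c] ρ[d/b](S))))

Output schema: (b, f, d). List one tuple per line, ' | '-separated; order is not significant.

Subexpression sizes:
  S → 3
  σ[c>=4](S) → 2
  ρ[f/c](σ[c>=4](S)) → 2
  S → 3
  ρ[d/b](S) → 3
  (ρ[f/c](σ[c>=4](S)) ⋈[b=c] ρ[d/b](S)) → 2
  π[b,f,d]((ρ[f/c](σ[c>=4](S)) ⋈[b=c] ρ[d/b](S))) → 2
  σ[b>8](π[b,f,d]((ρ[f/c](σ[c>=4](S)) ⋈[b=c] ρ[d/b](S)))) → 1

== RESULT ==
b | f | d
9 | 4 | 2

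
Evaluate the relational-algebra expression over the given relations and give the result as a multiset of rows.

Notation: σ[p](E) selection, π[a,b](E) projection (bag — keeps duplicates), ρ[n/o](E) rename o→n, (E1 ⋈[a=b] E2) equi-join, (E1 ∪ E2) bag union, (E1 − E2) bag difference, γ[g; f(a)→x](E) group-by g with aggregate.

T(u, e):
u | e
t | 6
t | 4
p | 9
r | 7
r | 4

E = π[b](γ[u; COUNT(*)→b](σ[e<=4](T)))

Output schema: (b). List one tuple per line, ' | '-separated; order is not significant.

Per-node cardinality:
  T → 5
  σ[e<=4](T) → 2
  γ[u; COUNT(*)→b](σ[e<=4](T)) → 2
  π[b](γ[u; COUNT(*)→b](σ[e<=4](T))) → 2

== RESULT ==
b
1
1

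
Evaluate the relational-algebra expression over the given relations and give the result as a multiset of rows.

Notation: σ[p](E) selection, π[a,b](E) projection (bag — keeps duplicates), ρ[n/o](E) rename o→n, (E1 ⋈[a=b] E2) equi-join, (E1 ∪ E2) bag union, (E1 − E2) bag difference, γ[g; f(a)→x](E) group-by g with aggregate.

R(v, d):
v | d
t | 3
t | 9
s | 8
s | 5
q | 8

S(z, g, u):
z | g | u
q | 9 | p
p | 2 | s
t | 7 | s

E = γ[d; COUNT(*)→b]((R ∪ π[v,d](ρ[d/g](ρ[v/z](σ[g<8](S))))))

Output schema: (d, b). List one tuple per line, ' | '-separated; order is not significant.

Row counts bottom-up:
  R → 5
  S → 3
  σ[g<8](S) → 2
  ρ[v/z](σ[g<8](S)) → 2
  ρ[d/g](ρ[v/z](σ[g<8](S))) → 2
  π[v,d](ρ[d/g](ρ[v/z](σ[g<8](S)))) → 2
  (R ∪ π[v,d](ρ[d/g](ρ[v/z](σ[g<8](S))))) → 7
  γ[d; COUNT(*)→b]((R ∪ π[v,d](ρ[d/g](ρ[v/z](σ[g<8](S)))))) → 6

== RESULT ==
d | b
2 | 1
3 | 1
5 | 1
7 | 1
8 | 2
9 | 1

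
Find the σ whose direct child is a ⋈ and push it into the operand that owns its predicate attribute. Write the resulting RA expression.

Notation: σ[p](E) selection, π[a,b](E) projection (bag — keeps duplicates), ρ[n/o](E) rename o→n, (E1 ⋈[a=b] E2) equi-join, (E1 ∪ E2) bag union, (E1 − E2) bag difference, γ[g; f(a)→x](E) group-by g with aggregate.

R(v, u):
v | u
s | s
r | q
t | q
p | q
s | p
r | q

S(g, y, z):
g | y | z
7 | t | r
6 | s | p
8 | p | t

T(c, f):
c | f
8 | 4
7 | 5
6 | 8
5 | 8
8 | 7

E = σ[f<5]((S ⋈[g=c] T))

σ filters on f, owned by the right side.
E' = (S ⋈[g=c] σ[f<5](T))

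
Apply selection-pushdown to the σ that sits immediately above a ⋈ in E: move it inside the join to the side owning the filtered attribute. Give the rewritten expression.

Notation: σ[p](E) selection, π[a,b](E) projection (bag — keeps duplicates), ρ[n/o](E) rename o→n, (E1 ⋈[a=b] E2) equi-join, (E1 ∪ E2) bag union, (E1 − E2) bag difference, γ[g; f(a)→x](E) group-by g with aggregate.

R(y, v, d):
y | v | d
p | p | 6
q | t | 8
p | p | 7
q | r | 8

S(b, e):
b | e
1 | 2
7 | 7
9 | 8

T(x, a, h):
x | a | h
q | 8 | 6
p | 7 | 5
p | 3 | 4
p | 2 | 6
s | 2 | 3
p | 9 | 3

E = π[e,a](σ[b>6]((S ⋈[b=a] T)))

σ filters on b, owned by the left side.
E' = π[e,a]((σ[b>6](S) ⋈[b=a] T))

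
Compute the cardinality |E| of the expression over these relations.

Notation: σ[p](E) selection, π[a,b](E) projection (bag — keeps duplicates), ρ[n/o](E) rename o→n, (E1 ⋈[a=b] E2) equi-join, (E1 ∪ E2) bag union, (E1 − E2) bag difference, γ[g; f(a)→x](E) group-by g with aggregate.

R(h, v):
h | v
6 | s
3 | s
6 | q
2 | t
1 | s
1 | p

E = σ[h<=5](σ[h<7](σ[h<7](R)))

Subexpression sizes:
  R → 6
  σ[h<7](R) → 6
  σ[h<7](σ[h<7](R)) → 6
  σ[h<=5](σ[h<7](σ[h<7](R))) → 4

|E| = 4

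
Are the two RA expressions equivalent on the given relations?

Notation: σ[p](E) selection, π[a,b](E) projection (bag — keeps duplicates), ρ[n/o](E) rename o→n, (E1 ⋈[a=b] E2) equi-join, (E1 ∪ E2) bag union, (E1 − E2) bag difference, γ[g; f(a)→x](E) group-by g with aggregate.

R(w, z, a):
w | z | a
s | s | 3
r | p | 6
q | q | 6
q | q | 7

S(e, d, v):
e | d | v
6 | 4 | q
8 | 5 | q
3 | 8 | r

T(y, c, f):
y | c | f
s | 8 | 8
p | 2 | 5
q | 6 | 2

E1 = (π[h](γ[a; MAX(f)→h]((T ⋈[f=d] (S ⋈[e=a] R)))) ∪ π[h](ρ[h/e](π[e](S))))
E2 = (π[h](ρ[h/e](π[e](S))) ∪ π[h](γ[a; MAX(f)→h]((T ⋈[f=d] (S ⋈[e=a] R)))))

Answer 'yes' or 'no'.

E1 subexpression sizes:
  T → 3
  S → 3
  R → 4
  (S ⋈[e=a] R) → 3
  (T ⋈[f=d] (S ⋈[e=a] R)) → 1
  γ[a; MAX(f)→h]((T ⋈[f=d] (S ⋈[e=a] R))) → 1
  π[h](γ[a; MAX(f)→h]((T ⋈[f=d] (S ⋈[e=a] R)))) → 1
  S → 3
  π[e](S) → 3
  ρ[h/e](π[e](S)) → 3
  π[h](ρ[h/e](π[e](S))) → 3
  (π[h](γ[a; MAX(f)→h]((T ⋈[f=d] (S ⋈[e=a] R)))) ∪ π[h](ρ[h/e](π[e](S)))) → 4
E2 subexpression sizes:
  S → 3
  π[e](S) → 3
  ρ[h/e](π[e](S)) → 3
  π[h](ρ[h/e](π[e](S))) → 3
  T → 3
  S → 3
  R → 4
  (S ⋈[e=a] R) → 3
  (T ⋈[f=d] (S ⋈[e=a] R)) → 1
  γ[a; MAX(f)→h]((T ⋈[f=d] (S ⋈[e=a] R))) → 1
  π[h](γ[a; MAX(f)→h]((T ⋈[f=d] (S ⋈[e=a] R)))) → 1
  (π[h](ρ[h/e](π[e](S))) ∪ π[h](γ[a; MAX(f)→h]((T ⋈[f=d] (S ⋈[e=a] R))))) → 4

E1 and E2 produce the same multiset:
h
3
6
8
8

yes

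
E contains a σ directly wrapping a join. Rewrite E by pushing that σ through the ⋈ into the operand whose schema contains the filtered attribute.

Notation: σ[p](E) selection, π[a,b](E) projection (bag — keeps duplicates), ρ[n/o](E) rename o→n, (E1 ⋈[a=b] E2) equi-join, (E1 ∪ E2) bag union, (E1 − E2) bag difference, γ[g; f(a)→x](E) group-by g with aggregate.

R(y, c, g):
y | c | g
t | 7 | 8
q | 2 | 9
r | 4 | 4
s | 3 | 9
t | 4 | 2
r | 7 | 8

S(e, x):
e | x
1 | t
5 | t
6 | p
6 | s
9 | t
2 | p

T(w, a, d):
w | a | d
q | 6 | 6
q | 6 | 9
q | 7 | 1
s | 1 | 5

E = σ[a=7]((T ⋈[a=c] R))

σ filters on a, owned by the left side.
E' = (σ[a=7](T) ⋈[a=c] R)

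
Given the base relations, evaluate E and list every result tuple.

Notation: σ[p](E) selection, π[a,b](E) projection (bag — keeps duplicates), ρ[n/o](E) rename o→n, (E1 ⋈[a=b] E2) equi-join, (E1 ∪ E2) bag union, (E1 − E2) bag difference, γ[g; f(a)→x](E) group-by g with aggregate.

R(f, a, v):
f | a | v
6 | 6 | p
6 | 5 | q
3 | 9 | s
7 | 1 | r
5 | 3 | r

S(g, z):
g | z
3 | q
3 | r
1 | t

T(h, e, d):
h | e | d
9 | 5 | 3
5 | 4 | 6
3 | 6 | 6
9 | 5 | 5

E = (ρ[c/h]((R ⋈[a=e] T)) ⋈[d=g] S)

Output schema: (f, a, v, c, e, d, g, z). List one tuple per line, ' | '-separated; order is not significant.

Stepwise |·|:
  R → 5
  T → 4
  (R ⋈[a=e] T) → 3
  ρ[c/h]((R ⋈[a=e] T)) → 3
  S → 3
  (ρ[c/h]((R ⋈[a=e] T)) ⋈[d=g] S) → 2

== RESULT ==
f | a | v | c | e | d | g | z
6 | 5 | q | 9 | 5 | 3 | 3 | q
6 | 5 | q | 9 | 5 | 3 | 3 | r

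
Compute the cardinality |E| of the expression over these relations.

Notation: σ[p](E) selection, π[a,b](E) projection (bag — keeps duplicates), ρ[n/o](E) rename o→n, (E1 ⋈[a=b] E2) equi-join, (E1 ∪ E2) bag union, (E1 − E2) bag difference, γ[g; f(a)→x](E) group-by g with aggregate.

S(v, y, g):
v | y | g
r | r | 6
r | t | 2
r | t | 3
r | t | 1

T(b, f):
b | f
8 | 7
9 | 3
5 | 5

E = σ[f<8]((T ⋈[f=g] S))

Subexpression sizes:
  T → 3
  S → 4
  (T ⋈[f=g] S) → 1
  σ[f<8]((T ⋈[f=g] S)) → 1

|E| = 1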